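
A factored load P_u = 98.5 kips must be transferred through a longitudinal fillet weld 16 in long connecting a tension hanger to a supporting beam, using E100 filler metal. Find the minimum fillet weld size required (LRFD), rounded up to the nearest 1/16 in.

E100XX → F_EXX = 100 ksi.
Total weld length L = 16 in.
Required throat t_e = P_u / (φ × 0.6 F_EXX × L) = 98.5 / (0.75 × 0.6 × 100 × 16) = 0.1368 in.
Required leg w = t_e / 0.707 = 0.1935 in → use 1/4 in.

w = 1/4 in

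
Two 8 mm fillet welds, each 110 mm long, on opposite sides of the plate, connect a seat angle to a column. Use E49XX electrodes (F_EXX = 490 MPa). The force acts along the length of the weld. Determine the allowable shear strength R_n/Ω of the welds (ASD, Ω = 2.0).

R_n/Ω ≈ 183 kN

Effective throat t_e = 0.707 × 8 = 5.656 mm.
Total length L = 220 mm; A_we = 5.656 × 220 = 1244 mm².
F_nw = 0.6 F_EXX = 0.6 × 490 = 294 MPa.
R_n = 294 × 1244 × 10⁻³ = 365.8 kN; R_n/Ω = 365.8/2.0 = 182.9 kN.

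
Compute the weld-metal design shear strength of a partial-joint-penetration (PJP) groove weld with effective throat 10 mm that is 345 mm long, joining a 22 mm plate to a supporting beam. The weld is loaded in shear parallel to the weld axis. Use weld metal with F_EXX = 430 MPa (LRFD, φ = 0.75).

φR_n ≈ 668 kN

Effective throat (given) t_e = 10 mm.
A_we = 10 × 345 = 3450 mm².
F_nw = 0.6 F_EXX = 258 MPa.
φR_n = 0.75 × 258 × 3450 × 10⁻³ = 667.6 kN.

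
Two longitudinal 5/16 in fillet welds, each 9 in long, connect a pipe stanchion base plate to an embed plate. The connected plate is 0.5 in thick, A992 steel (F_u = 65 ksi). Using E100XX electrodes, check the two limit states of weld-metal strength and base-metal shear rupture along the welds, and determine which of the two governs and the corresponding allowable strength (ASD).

R_n/Ω ≈ 119 kips (weld metal governs)

E100XX → F_EXX = 100 ksi.
t_e = 0.707 × 0.3125 = 0.2209 in; L = 18 in.
Weld metal: R_n/Ω = (1/2.0) × 0.6 × 100 × 0.2209 × 18 = 119.3 kips.
Base metal (shear rupture): R_n/Ω = (1/2.0) × 0.6 × 65 × 0.5 × 18 = 175.5 kips.
Governing: weld metal.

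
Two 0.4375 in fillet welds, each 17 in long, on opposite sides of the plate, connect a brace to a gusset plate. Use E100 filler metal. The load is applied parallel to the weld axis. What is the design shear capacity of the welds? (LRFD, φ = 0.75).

E100XX → F_EXX = 100 ksi.
Effective throat t_e = 0.707 × 0.4375 = 0.3093 in.
Total length L = 34 in; A_we = 0.3093 × 34 = 10.52 in².
F_nw = 0.6 F_EXX = 0.6 × 100 = 60 ksi.
φR_n = 0.75 × 60 × 10.52 = 473.2 kips.

φR_n ≈ 473 kips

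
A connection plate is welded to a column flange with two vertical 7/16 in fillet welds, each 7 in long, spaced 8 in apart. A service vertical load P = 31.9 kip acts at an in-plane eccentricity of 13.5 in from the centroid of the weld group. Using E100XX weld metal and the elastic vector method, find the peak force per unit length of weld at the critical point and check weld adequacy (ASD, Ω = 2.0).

f_max ≈ 9.97 kip/in; NOT adequate

E100XX → F_EXX = 100 ksi.
Total weld length L_w = 14 in. Treat welds as unit-width lines.
Polar moment about centroid: J = 2[d³/12 + d(b/2)²] = 2[7³/12 + 7×4²] = 281.2 in³.
Direct shear f_v = P/L_w = 31.9 / 14 = 2.279 kip/in (vertical).
Torsion M = P·e = 31.9 × 13.5 = 430.65 kip·in.
Critical point at (x, y) = (4, 3.5) from centroid. f_tx = M·y/J = 5.361 kip/in; f_ty = M·x/J = 6.127 kip/in.
Resultant f_max = √[f_tx² + (f_v + f_ty)²] = √[5.361² + (2.279 + 6.127)²] = 9.969 kip/in.
Capacity per unit length: r_n/Ω = (1/2.0) × 0.6 × 100 × (0.707 × 0.4375) = 9.279 kip/in.
9.969 > 9.279 → NOT adequate.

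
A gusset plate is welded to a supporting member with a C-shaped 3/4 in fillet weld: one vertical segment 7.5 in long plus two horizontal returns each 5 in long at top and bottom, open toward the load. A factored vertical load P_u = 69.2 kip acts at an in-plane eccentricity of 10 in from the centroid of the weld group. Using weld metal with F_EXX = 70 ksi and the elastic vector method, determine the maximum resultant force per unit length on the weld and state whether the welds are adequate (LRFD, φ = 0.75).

f_max ≈ 19 kip/in; NOT adequate

Total weld length L_w = 17.5 in. Treat welds as unit-width lines.
Centroid: x̄ = 2×5×2.5 / 17.5 = 1.429 in from the vertical weld.
Polar moment about centroid: J = I_x + I_y = [7.5³/12 + 2×5×3.75²] + [7.5×1.429² + 2(5³/12 + 5×1.071²)] = 223.4 in³.
Direct shear f_v = P/L_w = 69.2 / 17.5 = 3.954 kip/in (vertical).
Torsion M = P·e = 69.2 × 10 = 692 kip·in.
Critical point at (x, y) = (3.571, 3.75) from centroid. f_tx = M·y/J = 11.62 kip/in; f_ty = M·x/J = 11.06 kip/in.
Resultant f_max = √[f_tx² + (f_v + f_ty)²] = √[11.62² + (3.954 + 11.06)²] = 18.99 kip/in.
Capacity per unit length: φr_n = 0.75 × 0.6 × 70 × (0.707 × 0.75) = 16.7 kip/in.
18.99 > 16.7 → NOT adequate.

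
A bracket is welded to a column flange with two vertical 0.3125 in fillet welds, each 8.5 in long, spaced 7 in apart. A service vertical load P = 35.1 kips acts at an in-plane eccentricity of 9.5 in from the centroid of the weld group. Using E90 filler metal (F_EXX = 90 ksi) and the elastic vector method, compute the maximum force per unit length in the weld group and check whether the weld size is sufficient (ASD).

Total weld length L_w = 17 in. Treat welds as unit-width lines.
Polar moment about centroid: J = 2[d³/12 + d(b/2)²] = 2[8.5³/12 + 8.5×3.5²] = 310.6 in³.
Direct shear f_v = P/L_w = 35.1 / 17 = 2.065 kip/in (vertical).
Torsion M = P·e = 35.1 × 9.5 = 333.45 kip·in.
Critical point at (x, y) = (3.5, 4.25) from centroid. f_tx = M·y/J = 4.563 kip/in; f_ty = M·x/J = 3.757 kip/in.
Resultant f_max = √[f_tx² + (f_v + f_ty)²] = √[4.563² + (2.065 + 3.757)²] = 7.397 kip/in.
Capacity per unit length: r_n/Ω = (1/2.0) × 0.6 × 90 × (0.707 × 0.3125) = 5.965 kip/in.
7.397 > 5.965 → NOT adequate.

f_max ≈ 7.4 kip/in; NOT adequate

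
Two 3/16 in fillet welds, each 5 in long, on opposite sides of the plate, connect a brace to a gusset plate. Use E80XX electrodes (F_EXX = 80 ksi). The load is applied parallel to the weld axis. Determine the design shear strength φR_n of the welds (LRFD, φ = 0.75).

φR_n ≈ 47.7 kips

Effective throat t_e = 0.707 × 0.1875 = 0.1326 in.
Total length L = 10 in; A_we = 0.1326 × 10 = 1.326 in².
F_nw = 0.6 F_EXX = 0.6 × 80 = 48 ksi.
φR_n = 0.75 × 48 × 1.326 = 47.72 kips.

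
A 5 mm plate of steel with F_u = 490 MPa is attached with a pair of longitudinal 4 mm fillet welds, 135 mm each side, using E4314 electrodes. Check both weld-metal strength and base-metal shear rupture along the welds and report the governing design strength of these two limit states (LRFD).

φR_n ≈ 148 kN (weld metal governs)

E43XX → F_EXX = 430 MPa.
t_e = 0.707 × 4 = 2.828 mm; L = 270 mm.
Weld metal: φR_n = 0.75 × 0.6 × 430 × 2.828 × 270 × 10⁻³ = 147.7 kN.
Base metal (shear rupture): φR_n = 0.75 × 0.6 × 490 × 5 × 270 × 10⁻³ = 297.7 kN.
Governing: weld metal.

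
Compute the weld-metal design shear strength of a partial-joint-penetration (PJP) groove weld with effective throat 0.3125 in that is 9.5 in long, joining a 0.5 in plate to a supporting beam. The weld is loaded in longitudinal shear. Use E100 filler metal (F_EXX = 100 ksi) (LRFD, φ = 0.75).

Effective throat (given) t_e = 0.3125 in.
A_we = 0.3125 × 9.5 = 2.969 in².
F_nw = 0.6 F_EXX = 60 ksi.
φR_n = 0.75 × 60 × 2.969 = 133.6 kip.

φR_n ≈ 134 kip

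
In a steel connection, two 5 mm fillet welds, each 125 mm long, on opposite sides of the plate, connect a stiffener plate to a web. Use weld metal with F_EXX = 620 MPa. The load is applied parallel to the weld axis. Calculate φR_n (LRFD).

φR_n ≈ 247 kN

Effective throat t_e = 0.707 × 5 = 3.535 mm.
Total length L = 250 mm; A_we = 3.535 × 250 = 883.7 mm².
F_nw = 0.6 F_EXX = 0.6 × 620 = 372 MPa.
φR_n = 0.75 × 372 × 883.7 × 10⁻³ = 246.6 kN.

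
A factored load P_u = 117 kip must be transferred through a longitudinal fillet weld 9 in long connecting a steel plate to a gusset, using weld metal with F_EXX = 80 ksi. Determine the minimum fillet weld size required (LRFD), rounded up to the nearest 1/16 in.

Total weld length L = 9 in.
Required throat t_e = P_u / (φ × 0.6 F_EXX × L) = 117 / (0.75 × 0.6 × 80 × 9) = 0.3611 in.
Required leg w = t_e / 0.707 = 0.5108 in → use 9/16 in.

w = 9/16 in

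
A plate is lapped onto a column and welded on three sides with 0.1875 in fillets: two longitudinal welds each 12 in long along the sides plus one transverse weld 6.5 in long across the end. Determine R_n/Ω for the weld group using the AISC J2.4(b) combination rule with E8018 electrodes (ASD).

E80XX → F_EXX = 80 ksi.
t_e = 0.707 × 0.1875 = 0.1326 in.
R_nwl = 0.6 × 80 × 0.1326 × 24 = 152.7 kip (longitudinal, 2 welds).
R_nwt = 0.6 × 80 × 0.1326 × 6.5 = 41.36 kip (transverse, base value).
(i) R_nwl + R_nwt = 194.1 kip; (ii) 0.85 R_nwl + 1.5 R_nwt = 191.8 kip.
R_n = max = 194.1 kip [governs: (i)]; R_n/Ω = 97.04 kip.

R_n/Ω ≈ 97 kip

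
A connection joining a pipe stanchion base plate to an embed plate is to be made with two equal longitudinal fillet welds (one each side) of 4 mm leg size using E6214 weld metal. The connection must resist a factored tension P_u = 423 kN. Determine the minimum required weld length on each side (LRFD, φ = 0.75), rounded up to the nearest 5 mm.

L = 270 mm on each side

E62XX → F_EXX = 620 MPa.
Throat t_e = 0.707 × 4 = 2.828 mm.
φr_n = 0.75 × 0.6 × 620 × 2.828 × 10⁻³ = 0.789 kN/mm.
L_req = P_u / φr_n = 423 / 0.789 = 536.1 mm total.
Per side: 536.1 / 2 = 268.1 mm.
Round up → use L = 270 mm on each side.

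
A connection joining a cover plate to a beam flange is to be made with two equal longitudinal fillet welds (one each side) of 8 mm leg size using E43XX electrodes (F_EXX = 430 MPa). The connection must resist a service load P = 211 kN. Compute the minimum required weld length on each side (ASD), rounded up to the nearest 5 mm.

Throat t_e = 0.707 × 8 = 5.656 mm.
r_n/Ω = (0.6 × 430 × 5.656) / 2.0 = 729.6 N/mm = 0.7296 kN/mm.
L_req = P / (r_n/Ω) = 211 / 0.7296 = 289.2 mm total.
Per side: 289.2 / 2 = 144.6 mm.
Round up → use L = 145 mm on each side.

L = 145 mm on each side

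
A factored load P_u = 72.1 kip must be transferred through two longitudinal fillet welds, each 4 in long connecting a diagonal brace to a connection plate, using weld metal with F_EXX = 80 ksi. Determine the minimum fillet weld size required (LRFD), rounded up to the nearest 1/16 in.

w = 3/8 in

Total weld length L = 8 in.
Required throat t_e = P_u / (φ × 0.6 F_EXX × L) = 72.1 / (0.75 × 0.6 × 80 × 8) = 0.2503 in.
Required leg w = t_e / 0.707 = 0.3541 in → use 3/8 in.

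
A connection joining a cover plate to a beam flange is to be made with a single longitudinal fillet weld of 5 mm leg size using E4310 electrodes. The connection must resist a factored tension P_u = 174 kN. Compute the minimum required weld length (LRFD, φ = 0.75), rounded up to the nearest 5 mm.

L = 255 mm

E43XX → F_EXX = 430 MPa.
Throat t_e = 0.707 × 5 = 3.535 mm.
φr_n = 0.75 × 0.6 × 430 × 3.535 × 10⁻³ = 0.684 kN/mm.
L_req = P_u / φr_n = 174 / 0.684 = 254.4 mm total.
Round up → use L = 255 mm.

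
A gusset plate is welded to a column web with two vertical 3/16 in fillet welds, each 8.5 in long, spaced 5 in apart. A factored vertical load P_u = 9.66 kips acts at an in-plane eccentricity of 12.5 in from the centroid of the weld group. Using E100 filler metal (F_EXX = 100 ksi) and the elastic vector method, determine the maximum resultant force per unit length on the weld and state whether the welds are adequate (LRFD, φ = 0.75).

Total weld length L_w = 17 in. Treat welds as unit-width lines.
Polar moment about centroid: J = 2[d³/12 + d(b/2)²] = 2[8.5³/12 + 8.5×2.5²] = 208.6 in³.
Direct shear f_v = P/L_w = 9.66 / 17 = 0.5682 kip/in (vertical).
Torsion M = P·e = 9.66 × 12.5 = 120.75 kip·in.
Critical point at (x, y) = (2.5, 4.25) from centroid. f_tx = M·y/J = 2.46 kip/in; f_ty = M·x/J = 1.447 kip/in.
Resultant f_max = √[f_tx² + (f_v + f_ty)²] = √[2.46² + (0.5682 + 1.447)²] = 3.18 kip/in.
Capacity per unit length: φr_n = 0.75 × 0.6 × 100 × (0.707 × 0.1875) = 5.965 kip/in.
3.18 ≤ 5.965 → adequate.

f_max ≈ 3.18 kip/in; adequate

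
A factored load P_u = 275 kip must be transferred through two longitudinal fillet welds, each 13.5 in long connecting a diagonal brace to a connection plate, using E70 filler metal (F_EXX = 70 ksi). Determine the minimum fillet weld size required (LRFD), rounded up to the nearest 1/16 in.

Total weld length L = 27 in.
Required throat t_e = P_u / (φ × 0.6 F_EXX × L) = 275 / (0.75 × 0.6 × 70 × 27) = 0.3233 in.
Required leg w = t_e / 0.707 = 0.4573 in → use 1/2 in.

w = 1/2 in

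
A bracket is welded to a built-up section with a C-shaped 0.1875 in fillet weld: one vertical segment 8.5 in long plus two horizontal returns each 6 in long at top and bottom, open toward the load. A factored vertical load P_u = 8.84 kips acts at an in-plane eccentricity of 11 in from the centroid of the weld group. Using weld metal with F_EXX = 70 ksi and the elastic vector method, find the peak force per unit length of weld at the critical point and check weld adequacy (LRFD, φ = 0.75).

Total weld length L_w = 20.5 in. Treat welds as unit-width lines.
Centroid: x̄ = 2×6×3 / 20.5 = 1.756 in from the vertical weld.
Polar moment about centroid: J = I_x + I_y = [8.5³/12 + 2×6×4.25²] + [8.5×1.756² + 2(6³/12 + 6×1.244²)] = 348.7 in³.
Direct shear f_v = P/L_w = 8.84 / 20.5 = 0.4312 kip/in (vertical).
Torsion M = P·e = 8.84 × 11 = 97.24 kip·in.
Critical point at (x, y) = (4.244, 4.25) from centroid. f_tx = M·y/J = 1.185 kip/in; f_ty = M·x/J = 1.183 kip/in.
Resultant f_max = √[f_tx² + (f_v + f_ty)²] = √[1.185² + (0.4312 + 1.183)²] = 2.003 kip/in.
Capacity per unit length: φr_n = 0.75 × 0.6 × 70 × (0.707 × 0.1875) = 4.176 kip/in.
2.003 ≤ 4.176 → adequate.

f_max ≈ 2 kip/in; adequate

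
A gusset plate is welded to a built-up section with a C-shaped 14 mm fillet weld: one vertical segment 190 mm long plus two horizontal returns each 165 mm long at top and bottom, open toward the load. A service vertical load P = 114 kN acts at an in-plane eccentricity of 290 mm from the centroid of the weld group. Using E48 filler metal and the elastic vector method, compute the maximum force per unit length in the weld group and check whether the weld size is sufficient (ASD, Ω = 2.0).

f_max ≈ 1130 N/mm; adequate

E48XX → F_EXX = 480 MPa.
Total weld length L_w = 520 mm. Treat welds as unit-width lines.
Centroid: x̄ = 2×165×82.5 / 520 = 52.36 mm from the vertical weld.
Polar moment about centroid: J = I_x + I_y = [190³/12 + 2×165×95²] + [190×52.36² + 2(165³/12 + 165×30.14²)] = 5119000 mm³.
Direct shear f_v = P/L_w = 114×10³ / 520 = 219.2 N/mm (vertical).
Torsion M = P·e = 114×10³ × 290 = 33060000 N·mm.
Critical point at (x, y) = (112.6, 95) from centroid. f_tx = M·y/J = 613.5 N/mm; f_ty = M·x/J = 727.5 N/mm.
Resultant f_max = √[f_tx² + (f_v + f_ty)²] = √[613.5² + (219.2 + 727.5)²] = 1128 N/mm.
Capacity per unit length: r_n/Ω = (1/2.0) × 0.6 × 480 × (0.707 × 14) = 1425 N/mm.
1128 ≤ 1425 → adequate.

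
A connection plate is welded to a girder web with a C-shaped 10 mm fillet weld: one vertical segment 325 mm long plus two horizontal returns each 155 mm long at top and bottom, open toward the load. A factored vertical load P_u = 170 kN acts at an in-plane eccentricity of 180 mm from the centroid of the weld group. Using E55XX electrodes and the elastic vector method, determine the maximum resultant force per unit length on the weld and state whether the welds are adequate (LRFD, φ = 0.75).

f_max ≈ 678 N/mm; adequate

E55XX → F_EXX = 550 MPa.
Total weld length L_w = 635 mm. Treat welds as unit-width lines.
Centroid: x̄ = 2×155×77.5 / 635 = 37.83 mm from the vertical weld.
Polar moment about centroid: J = I_x + I_y = [325³/12 + 2×155×162.5²] + [325×37.83² + 2(155³/12 + 155×39.67²)] = 12620000 mm³.
Direct shear f_v = P/L_w = 170×10³ / 635 = 267.7 N/mm (vertical).
Torsion M = P·e = 170×10³ × 180 = 30600000 N·mm.
Critical point at (x, y) = (117.2, 162.5) from centroid. f_tx = M·y/J = 394 N/mm; f_ty = M·x/J = 284.1 N/mm.
Resultant f_max = √[f_tx² + (f_v + f_ty)²] = √[394² + (267.7 + 284.1)²] = 678 N/mm.
Capacity per unit length: φr_n = 0.75 × 0.6 × 550 × (0.707 × 10) = 1750 N/mm.
678 ≤ 1750 → adequate.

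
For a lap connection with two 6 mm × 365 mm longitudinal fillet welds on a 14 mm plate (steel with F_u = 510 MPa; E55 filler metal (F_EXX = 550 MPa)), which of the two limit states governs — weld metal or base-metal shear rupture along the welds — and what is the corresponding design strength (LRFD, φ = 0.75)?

t_e = 0.707 × 6 = 4.242 mm; L = 730 mm.
Weld metal: φR_n = 0.75 × 0.6 × 550 × 4.242 × 730 × 10⁻³ = 766.4 kN.
Base metal (shear rupture): φR_n = 0.75 × 0.6 × 510 × 14 × 730 × 10⁻³ = 2345 kN.
Governing: weld metal.

φR_n ≈ 766 kN (weld metal governs)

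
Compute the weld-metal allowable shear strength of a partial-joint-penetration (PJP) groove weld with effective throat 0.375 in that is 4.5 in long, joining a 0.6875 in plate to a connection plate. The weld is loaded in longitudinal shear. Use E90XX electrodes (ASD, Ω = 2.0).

R_n/Ω ≈ 45.6 kips

E90XX → F_EXX = 90 ksi.
Effective throat (given) t_e = 0.375 in.
A_we = 0.375 × 4.5 = 1.688 in².
F_nw = 0.6 F_EXX = 54 ksi.
R_n/Ω = (54 × 1.688) / 2.0 = 45.56 kips.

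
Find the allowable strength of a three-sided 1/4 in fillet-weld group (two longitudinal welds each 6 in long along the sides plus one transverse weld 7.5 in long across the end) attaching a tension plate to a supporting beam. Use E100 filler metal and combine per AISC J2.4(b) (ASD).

R_n/Ω ≈ 114 kips

E100XX → F_EXX = 100 ksi.
t_e = 0.707 × 0.25 = 0.1767 in.
R_nwl = 0.6 × 100 × 0.1767 × 12 = 127.3 kips (longitudinal, 2 welds).
R_nwt = 0.6 × 100 × 0.1767 × 7.5 = 79.54 kips (transverse, base value).
(i) R_nwl + R_nwt = 206.8 kips; (ii) 0.85 R_nwl + 1.5 R_nwt = 227.5 kips.
R_n = max = 227.5 kips [governs: (ii)]; R_n/Ω = 113.7 kips.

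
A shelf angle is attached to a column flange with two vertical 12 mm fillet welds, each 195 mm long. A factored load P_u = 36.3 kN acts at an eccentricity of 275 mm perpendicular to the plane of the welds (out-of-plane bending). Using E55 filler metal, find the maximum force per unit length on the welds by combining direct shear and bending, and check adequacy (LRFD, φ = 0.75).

E55XX → F_EXX = 550 MPa.
L_w = 2 × 195 = 390 mm; section modulus (unit throat) S = 2 × L²/6 = 12680 mm².
Direct shear f_v = P/L_w = 36.3×10³/390 = 93.08 N/mm.
Moment M = P × e = 36.3×10³ × 275 = 9982500 N·mm; bending f_b = M/S = 787.6 N/mm.
f_max = √(f_v² + f_b²) = √(93.08² + 787.6²) = 793.1 N/mm.
φr_n = 0.75 × 0.6 × 550 × (0.707 × 12) = 2100 N/mm → adequate.

f_max ≈ 793 N/mm; adequate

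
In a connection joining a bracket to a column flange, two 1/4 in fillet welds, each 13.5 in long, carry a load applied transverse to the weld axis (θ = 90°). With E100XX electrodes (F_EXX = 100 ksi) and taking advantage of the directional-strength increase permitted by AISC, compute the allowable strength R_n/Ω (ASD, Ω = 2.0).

R_n/Ω ≈ 215 kip

t_e = 0.707 × 0.25 = 0.1767 in; A_we = 0.1767 × 27 = 4.772 in².
Directional factor: 1.0 + 0.5 sin^1.5(90°) = 1.5.
F_nw = 0.6 × 100 × 1.5 = 90 ksi.
R_n/Ω = (90 × 4.772) / 2.0 = 214.8 kip.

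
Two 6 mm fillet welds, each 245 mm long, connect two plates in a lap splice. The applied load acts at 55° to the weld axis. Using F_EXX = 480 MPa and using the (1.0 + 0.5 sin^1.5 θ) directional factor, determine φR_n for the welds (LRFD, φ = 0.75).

φR_n ≈ 615 kN

t_e = 0.707 × 6 = 4.242 mm; A_we = 4.242 × 490 = 2079 mm².
Directional factor: 1.0 + 0.5 sin^1.5(55°) = 1.371.
F_nw = 0.6 × 480 × 1.371 = 394.8 MPa.
φR_n = 0.75 × 394.8 × 2079 × 10⁻³ = 615.4 kN.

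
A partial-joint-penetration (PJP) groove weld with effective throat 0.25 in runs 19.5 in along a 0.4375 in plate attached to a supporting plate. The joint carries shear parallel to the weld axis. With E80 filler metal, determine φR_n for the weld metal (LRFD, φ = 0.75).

φR_n ≈ 176 kip

E80XX → F_EXX = 80 ksi.
Effective throat (given) t_e = 0.25 in.
A_we = 0.25 × 19.5 = 4.875 in².
F_nw = 0.6 F_EXX = 48 ksi.
φR_n = 0.75 × 48 × 4.875 = 175.5 kip.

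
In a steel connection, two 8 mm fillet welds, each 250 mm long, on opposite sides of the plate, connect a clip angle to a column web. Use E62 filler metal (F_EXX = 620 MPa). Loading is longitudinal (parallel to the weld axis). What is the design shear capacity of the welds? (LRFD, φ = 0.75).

Effective throat t_e = 0.707 × 8 = 5.656 mm.
Total length L = 500 mm; A_we = 5.656 × 500 = 2828 mm².
F_nw = 0.6 F_EXX = 0.6 × 620 = 372 MPa.
φR_n = 0.75 × 372 × 2828 × 10⁻³ = 789 kN.

φR_n ≈ 789 kN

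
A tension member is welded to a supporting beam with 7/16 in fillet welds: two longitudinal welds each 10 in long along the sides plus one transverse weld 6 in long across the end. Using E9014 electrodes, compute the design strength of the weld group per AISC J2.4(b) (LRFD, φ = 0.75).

E90XX → F_EXX = 90 ksi.
t_e = 0.707 × 0.4375 = 0.3093 in.
R_nwl = 0.6 × 90 × 0.3093 × 20 = 334.1 kip (longitudinal, 2 welds).
R_nwt = 0.6 × 90 × 0.3093 × 6 = 100.2 kip (transverse, base value).
(i) R_nwl + R_nwt = 434.3 kip; (ii) 0.85 R_nwl + 1.5 R_nwt = 434.3 kip.
R_n = max = 434.3 kip [governs: (ii)]; φR_n = 325.7 kip.

φR_n ≈ 326 kip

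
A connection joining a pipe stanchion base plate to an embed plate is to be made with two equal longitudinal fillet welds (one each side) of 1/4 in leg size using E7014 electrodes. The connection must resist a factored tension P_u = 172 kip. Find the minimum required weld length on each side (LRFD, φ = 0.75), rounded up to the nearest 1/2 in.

L = 15.5 in on each side

E70XX → F_EXX = 70 ksi.
Throat t_e = 0.707 × 0.25 = 0.1767 in.
φr_n = 0.75 × 0.6 × 70 × 0.1767 = 5.568 kip/in.
L_req = P_u / φr_n = 172 / 5.568 = 30.89 in total.
Per side: 30.89 / 2 = 15.45 in.
Round up → use L = 15.5 in on each side.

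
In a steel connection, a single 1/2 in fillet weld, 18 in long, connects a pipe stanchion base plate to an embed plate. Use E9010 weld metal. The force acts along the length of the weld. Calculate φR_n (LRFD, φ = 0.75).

E90XX → F_EXX = 90 ksi.
Effective throat t_e = 0.707 × 0.5 = 0.3535 in.
Total length L = 18 in; A_we = 0.3535 × 18 = 6.363 in².
F_nw = 0.6 F_EXX = 0.6 × 90 = 54 ksi.
φR_n = 0.75 × 54 × 6.363 = 257.7 kip.

φR_n ≈ 258 kip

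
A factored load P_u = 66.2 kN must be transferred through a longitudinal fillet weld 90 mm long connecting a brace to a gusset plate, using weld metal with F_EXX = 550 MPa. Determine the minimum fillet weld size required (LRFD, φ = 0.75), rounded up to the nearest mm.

Total weld length L = 90 mm.
Required throat t_e = P_u / (φ × 0.6 F_EXX × L) = 66.2 / (0.75 × 0.6 × 550 × 90 × 10⁻³) = 2.972 mm.
Required leg w = t_e / 0.707 = 4.204 mm → use 5 mm.

w = 5 mm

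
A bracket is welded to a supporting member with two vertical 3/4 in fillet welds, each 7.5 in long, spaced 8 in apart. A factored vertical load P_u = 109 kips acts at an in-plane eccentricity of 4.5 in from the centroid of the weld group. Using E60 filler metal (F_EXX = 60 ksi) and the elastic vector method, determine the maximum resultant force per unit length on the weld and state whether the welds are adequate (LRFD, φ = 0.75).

Total weld length L_w = 15 in. Treat welds as unit-width lines.
Polar moment about centroid: J = 2[d³/12 + d(b/2)²] = 2[7.5³/12 + 7.5×4²] = 310.3 in³.
Direct shear f_v = P/L_w = 109 / 15 = 7.267 kip/in (vertical).
Torsion M = P·e = 109 × 4.5 = 490.5 kip·in.
Critical point at (x, y) = (4, 3.75) from centroid. f_tx = M·y/J = 5.927 kip/in; f_ty = M·x/J = 6.323 kip/in.
Resultant f_max = √[f_tx² + (f_v + f_ty)²] = √[5.927² + (7.267 + 6.323)²] = 14.83 kip/in.
Capacity per unit length: φr_n = 0.75 × 0.6 × 60 × (0.707 × 0.75) = 14.32 kip/in.
14.83 > 14.32 → NOT adequate.

f_max ≈ 14.8 kip/in; NOT adequate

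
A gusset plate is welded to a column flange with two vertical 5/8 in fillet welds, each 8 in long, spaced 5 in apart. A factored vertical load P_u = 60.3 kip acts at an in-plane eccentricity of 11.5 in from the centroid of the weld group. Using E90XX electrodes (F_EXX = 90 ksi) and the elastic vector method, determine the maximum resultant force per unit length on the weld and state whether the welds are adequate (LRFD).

f_max ≈ 19.9 kip/in; NOT adequate

Total weld length L_w = 16 in. Treat welds as unit-width lines.
Polar moment about centroid: J = 2[d³/12 + d(b/2)²] = 2[8³/12 + 8×2.5²] = 185.3 in³.
Direct shear f_v = P/L_w = 60.3 / 16 = 3.769 kip/in (vertical).
Torsion M = P·e = 60.3 × 11.5 = 693.45 kip·in.
Critical point at (x, y) = (2.5, 4) from centroid. f_tx = M·y/J = 14.97 kip/in; f_ty = M·x/J = 9.354 kip/in.
Resultant f_max = √[f_tx² + (f_v + f_ty)²] = √[14.97² + (3.769 + 9.354)²] = 19.9 kip/in.
Capacity per unit length: φr_n = 0.75 × 0.6 × 90 × (0.707 × 0.625) = 17.9 kip/in.
19.9 > 17.9 → NOT adequate.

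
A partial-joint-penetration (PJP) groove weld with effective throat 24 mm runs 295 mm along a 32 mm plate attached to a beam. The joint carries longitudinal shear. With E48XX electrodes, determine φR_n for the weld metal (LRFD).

φR_n ≈ 1530 kN

E48XX → F_EXX = 480 MPa.
Effective throat (given) t_e = 24 mm.
A_we = 24 × 295 = 7080 mm².
F_nw = 0.6 F_EXX = 288 MPa.
φR_n = 0.75 × 288 × 7080 × 10⁻³ = 1529 kN.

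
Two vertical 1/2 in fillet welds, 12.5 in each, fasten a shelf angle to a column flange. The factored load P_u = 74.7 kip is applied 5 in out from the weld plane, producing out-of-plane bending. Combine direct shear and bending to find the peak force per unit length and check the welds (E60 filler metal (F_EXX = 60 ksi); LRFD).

f_max ≈ 7.77 kip/in; adequate

L_w = 2 × 12.5 = 25 in; section modulus (unit throat) S = 2 × L²/6 = 52.08 in².
Direct shear f_v = P/L_w = 74.7/25 = 2.988 kip/in.
Moment M = P × e = 74.7 × 5 = 373.5 kip·in; bending f_b = M/S = 7.171 kip/in.
f_max = √(f_v² + f_b²) = √(2.988² + 7.171²) = 7.769 kip/in.
φr_n = 0.75 × 0.6 × 60 × (0.707 × 0.5) = 9.544 kip/in → adequate.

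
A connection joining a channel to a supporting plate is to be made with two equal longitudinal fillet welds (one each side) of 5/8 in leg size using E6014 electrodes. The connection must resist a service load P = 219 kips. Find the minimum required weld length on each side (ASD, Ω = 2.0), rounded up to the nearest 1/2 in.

L = 14 in on each side

E60XX → F_EXX = 60 ksi.
Throat t_e = 0.707 × 0.625 = 0.4419 in.
r_n/Ω = (0.6 × 60 × 0.4419) / 2.0 = 7.954 kip/in.
L_req = P / (r_n/Ω) = 219 / 7.954 = 27.53 in total.
Per side: 27.53 / 2 = 13.77 in.
Round up → use L = 14 in on each side.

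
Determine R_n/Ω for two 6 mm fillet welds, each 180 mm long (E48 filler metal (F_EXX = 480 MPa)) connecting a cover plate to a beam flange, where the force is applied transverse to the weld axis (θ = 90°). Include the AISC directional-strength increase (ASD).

R_n/Ω ≈ 330 kN

t_e = 0.707 × 6 = 4.242 mm; A_we = 4.242 × 360 = 1527 mm².
Directional factor: 1.0 + 0.5 sin^1.5(90°) = 1.5.
F_nw = 0.6 × 480 × 1.5 = 432 MPa.
R_n/Ω = (432 × 1527) / 2.0 × 10⁻³ = 329.9 kN.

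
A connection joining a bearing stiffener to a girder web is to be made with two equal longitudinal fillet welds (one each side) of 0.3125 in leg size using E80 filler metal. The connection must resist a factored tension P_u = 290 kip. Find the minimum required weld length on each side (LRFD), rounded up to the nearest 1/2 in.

E80XX → F_EXX = 80 ksi.
Throat t_e = 0.707 × 0.3125 = 0.2209 in.
φr_n = 0.75 × 0.6 × 80 × 0.2209 = 7.954 kip/in.
L_req = P_u / φr_n = 290 / 7.954 = 36.46 in total.
Per side: 36.46 / 2 = 18.23 in.
Round up → use L = 18.5 in on each side.

L = 18.5 in on each side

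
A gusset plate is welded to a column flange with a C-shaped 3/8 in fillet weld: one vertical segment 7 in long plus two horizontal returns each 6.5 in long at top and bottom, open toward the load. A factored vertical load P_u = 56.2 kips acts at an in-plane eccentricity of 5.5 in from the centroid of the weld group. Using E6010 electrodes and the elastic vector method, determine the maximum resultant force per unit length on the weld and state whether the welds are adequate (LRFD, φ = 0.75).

E60XX → F_EXX = 60 ksi.
Total weld length L_w = 20 in. Treat welds as unit-width lines.
Centroid: x̄ = 2×6.5×3.25 / 20 = 2.112 in from the vertical weld.
Polar moment about centroid: J = I_x + I_y = [7³/12 + 2×6.5×3.5²] + [7×2.112² + 2(6.5³/12 + 6.5×1.138²)] = 281.7 in³.
Direct shear f_v = P/L_w = 56.2 / 20 = 2.81 kip/in (vertical).
Torsion M = P·e = 56.2 × 5.5 = 309.1 kip·in.
Critical point at (x, y) = (4.388, 3.5) from centroid. f_tx = M·y/J = 3.841 kip/in; f_ty = M·x/J = 4.815 kip/in.
Resultant f_max = √[f_tx² + (f_v + f_ty)²] = √[3.841² + (2.81 + 4.815)²] = 8.538 kip/in.
Capacity per unit length: φr_n = 0.75 × 0.6 × 60 × (0.707 × 0.375) = 7.158 kip/in.
8.538 > 7.158 → NOT adequate.

f_max ≈ 8.54 kip/in; NOT adequate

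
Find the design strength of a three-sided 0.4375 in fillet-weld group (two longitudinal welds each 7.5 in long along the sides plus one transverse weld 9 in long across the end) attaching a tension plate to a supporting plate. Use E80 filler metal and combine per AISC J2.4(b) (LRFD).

φR_n ≈ 292 kips

E80XX → F_EXX = 80 ksi.
t_e = 0.707 × 0.4375 = 0.3093 in.
R_nwl = 0.6 × 80 × 0.3093 × 15 = 222.7 kips (longitudinal, 2 welds).
R_nwt = 0.6 × 80 × 0.3093 × 9 = 133.6 kips (transverse, base value).
(i) R_nwl + R_nwt = 356.3 kips; (ii) 0.85 R_nwl + 1.5 R_nwt = 389.7 kips.
R_n = max = 389.7 kips [governs: (ii)]; φR_n = 292.3 kips.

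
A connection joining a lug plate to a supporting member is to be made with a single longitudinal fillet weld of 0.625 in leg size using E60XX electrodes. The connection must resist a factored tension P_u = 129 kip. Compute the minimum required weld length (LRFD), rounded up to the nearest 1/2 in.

E60XX → F_EXX = 60 ksi.
Throat t_e = 0.707 × 0.625 = 0.4419 in.
φr_n = 0.75 × 0.6 × 60 × 0.4419 = 11.93 kip/in.
L_req = P_u / φr_n = 129 / 11.93 = 10.81 in total.
Round up → use L = 11 in.

L = 11 in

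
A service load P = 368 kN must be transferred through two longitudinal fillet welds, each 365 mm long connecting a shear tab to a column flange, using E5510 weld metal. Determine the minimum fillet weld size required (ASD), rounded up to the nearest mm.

E55XX → F_EXX = 550 MPa.
Total weld length L = 730 mm.
Required throat t_e = P × Ω / (0.6 F_EXX × L) = 368 × 2.0 / (0.6 × 550 × 730 × 10⁻³) = 3.055 mm.
Required leg w = t_e / 0.707 = 4.321 mm → use 5 mm.

w = 5 mm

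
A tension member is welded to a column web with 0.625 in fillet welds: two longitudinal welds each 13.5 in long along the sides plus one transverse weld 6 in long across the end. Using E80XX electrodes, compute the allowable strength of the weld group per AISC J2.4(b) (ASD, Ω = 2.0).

R_n/Ω ≈ 350 kip

E80XX → F_EXX = 80 ksi.
t_e = 0.707 × 0.625 = 0.4419 in.
R_nwl = 0.6 × 80 × 0.4419 × 27 = 572.7 kip (longitudinal, 2 welds).
R_nwt = 0.6 × 80 × 0.4419 × 6 = 127.3 kip (transverse, base value).
(i) R_nwl + R_nwt = 699.9 kip; (ii) 0.85 R_nwl + 1.5 R_nwt = 677.7 kip.
R_n = max = 699.9 kip [governs: (i)]; R_n/Ω = 350 kip.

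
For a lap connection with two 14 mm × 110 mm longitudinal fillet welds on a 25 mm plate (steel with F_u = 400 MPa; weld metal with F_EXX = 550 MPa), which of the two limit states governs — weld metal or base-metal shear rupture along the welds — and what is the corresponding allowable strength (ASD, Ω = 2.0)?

t_e = 0.707 × 14 = 9.898 mm; L = 220 mm.
Weld metal: R_n/Ω = (1/2.0) × 0.6 × 550 × 9.898 × 220 × 10⁻³ = 359.3 kN.
Base metal (shear rupture): R_n/Ω = (1/2.0) × 0.6 × 400 × 25 × 220 × 10⁻³ = 660 kN.
Governing: weld metal.

R_n/Ω ≈ 359 kN (weld metal governs)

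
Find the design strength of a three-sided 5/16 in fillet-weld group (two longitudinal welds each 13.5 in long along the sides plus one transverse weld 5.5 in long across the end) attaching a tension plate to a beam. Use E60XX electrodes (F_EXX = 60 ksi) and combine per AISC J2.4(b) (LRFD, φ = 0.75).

t_e = 0.707 × 0.3125 = 0.2209 in.
R_nwl = 0.6 × 60 × 0.2209 × 27 = 214.8 kip (longitudinal, 2 welds).
R_nwt = 0.6 × 60 × 0.2209 × 5.5 = 43.75 kip (transverse, base value).
(i) R_nwl + R_nwt = 258.5 kip; (ii) 0.85 R_nwl + 1.5 R_nwt = 248.2 kip.
R_n = max = 258.5 kip [governs: (i)]; φR_n = 193.9 kip.

φR_n ≈ 194 kip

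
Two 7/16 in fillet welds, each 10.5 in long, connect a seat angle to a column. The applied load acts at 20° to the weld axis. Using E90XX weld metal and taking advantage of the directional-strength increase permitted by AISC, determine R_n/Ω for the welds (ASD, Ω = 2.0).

R_n/Ω ≈ 193 kips

E90XX → F_EXX = 90 ksi.
t_e = 0.707 × 0.4375 = 0.3093 in; A_we = 0.3093 × 21 = 6.496 in².
Directional factor: 1.0 + 0.5 sin^1.5(20°) = 1.1.
F_nw = 0.6 × 90 × 1.1 = 59.4 ksi.
R_n/Ω = (59.4 × 6.496) / 2.0 = 192.9 kips.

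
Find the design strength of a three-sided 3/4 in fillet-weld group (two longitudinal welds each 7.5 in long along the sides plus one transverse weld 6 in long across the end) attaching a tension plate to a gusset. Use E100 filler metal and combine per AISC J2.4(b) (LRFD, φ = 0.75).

φR_n ≈ 519 kips

E100XX → F_EXX = 100 ksi.
t_e = 0.707 × 0.75 = 0.5302 in.
R_nwl = 0.6 × 100 × 0.5302 × 15 = 477.2 kips (longitudinal, 2 welds).
R_nwt = 0.6 × 100 × 0.5302 × 6 = 190.9 kips (transverse, base value).
(i) R_nwl + R_nwt = 668.1 kips; (ii) 0.85 R_nwl + 1.5 R_nwt = 692 kips.
R_n = max = 692 kips [governs: (ii)]; φR_n = 519 kips.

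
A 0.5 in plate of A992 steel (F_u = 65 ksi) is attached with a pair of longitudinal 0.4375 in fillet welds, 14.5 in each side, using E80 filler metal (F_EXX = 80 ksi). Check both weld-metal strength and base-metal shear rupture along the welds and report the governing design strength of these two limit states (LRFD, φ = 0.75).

t_e = 0.707 × 0.4375 = 0.3093 in; L = 29 in.
Weld metal: φR_n = 0.75 × 0.6 × 80 × 0.3093 × 29 = 322.9 kips.
Base metal (shear rupture): φR_n = 0.75 × 0.6 × 65 × 0.5 × 29 = 424.1 kips.
Governing: weld metal.

φR_n ≈ 323 kips (weld metal governs)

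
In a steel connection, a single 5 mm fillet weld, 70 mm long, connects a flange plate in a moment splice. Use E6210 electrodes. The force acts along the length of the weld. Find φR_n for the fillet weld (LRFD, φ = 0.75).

E62XX → F_EXX = 620 MPa.
Effective throat t_e = 0.707 × 5 = 3.535 mm.
Total length L = 70 mm; A_we = 3.535 × 70 = 247.4 mm².
F_nw = 0.6 F_EXX = 0.6 × 620 = 372 MPa.
φR_n = 0.75 × 372 × 247.4 × 10⁻³ = 69.04 kN.

φR_n ≈ 69 kN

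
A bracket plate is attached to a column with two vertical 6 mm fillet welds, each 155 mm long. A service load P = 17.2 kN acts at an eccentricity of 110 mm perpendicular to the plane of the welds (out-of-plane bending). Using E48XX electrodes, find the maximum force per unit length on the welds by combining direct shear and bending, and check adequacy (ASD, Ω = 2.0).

E48XX → F_EXX = 480 MPa.
L_w = 2 × 155 = 310 mm; section modulus (unit throat) S = 2 × L²/6 = 8008 mm².
Direct shear f_v = P/L_w = 17.2×10³/310 = 55.48 N/mm.
Moment M = P × e = 17.2×10³ × 110 = 1892000 N·mm; bending f_b = M/S = 236.3 N/mm.
f_max = √(f_v² + f_b²) = √(55.48² + 236.3²) = 242.7 N/mm.
r_n/Ω = (1/2.0) × 0.6 × 480 × (0.707 × 6) = 610.8 N/mm → adequate.

f_max ≈ 243 N/mm; adequate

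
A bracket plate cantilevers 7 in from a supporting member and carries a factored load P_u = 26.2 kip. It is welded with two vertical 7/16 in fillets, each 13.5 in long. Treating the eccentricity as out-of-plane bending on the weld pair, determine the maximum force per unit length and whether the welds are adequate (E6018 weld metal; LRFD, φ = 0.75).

E60XX → F_EXX = 60 ksi.
L_w = 2 × 13.5 = 27 in; section modulus (unit throat) S = 2 × L²/6 = 60.75 in².
Direct shear f_v = P/L_w = 26.2/27 = 0.9704 kip/in.
Moment M = P × e = 26.2 × 7 = 183.4 kip·in; bending f_b = M/S = 3.019 kip/in.
f_max = √(f_v² + f_b²) = √(0.9704² + 3.019²) = 3.171 kip/in.
φr_n = 0.75 × 0.6 × 60 × (0.707 × 0.4375) = 8.351 kip/in → adequate.

f_max ≈ 3.17 kip/in; adequate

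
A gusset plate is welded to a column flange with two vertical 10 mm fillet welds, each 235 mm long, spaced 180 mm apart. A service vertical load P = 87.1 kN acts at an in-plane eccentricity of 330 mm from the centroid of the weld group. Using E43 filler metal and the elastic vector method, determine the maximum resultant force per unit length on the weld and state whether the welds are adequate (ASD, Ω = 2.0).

f_max ≈ 838 N/mm; adequate

E43XX → F_EXX = 430 MPa.
Total weld length L_w = 470 mm. Treat welds as unit-width lines.
Polar moment about centroid: J = 2[d³/12 + d(b/2)²] = 2[235³/12 + 235×90²] = 5970000 mm³.
Direct shear f_v = P/L_w = 87.1×10³ / 470 = 185.3 N/mm (vertical).
Torsion M = P·e = 87.1×10³ × 330 = 28743000 N·mm.
Critical point at (x, y) = (90, 117.5) from centroid. f_tx = M·y/J = 565.7 N/mm; f_ty = M·x/J = 433.3 N/mm.
Resultant f_max = √[f_tx² + (f_v + f_ty)²] = √[565.7² + (185.3 + 433.3)²] = 838.3 N/mm.
Capacity per unit length: r_n/Ω = (1/2.0) × 0.6 × 430 × (0.707 × 10) = 912 N/mm.
838.3 ≤ 912 → adequate.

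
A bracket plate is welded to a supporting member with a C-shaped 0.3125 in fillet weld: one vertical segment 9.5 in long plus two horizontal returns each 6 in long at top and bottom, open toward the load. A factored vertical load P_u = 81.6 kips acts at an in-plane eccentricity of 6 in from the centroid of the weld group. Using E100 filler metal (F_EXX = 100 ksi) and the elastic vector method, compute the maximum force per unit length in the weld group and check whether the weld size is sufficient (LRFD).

f_max ≈ 10.3 kip/in; NOT adequate

Total weld length L_w = 21.5 in. Treat welds as unit-width lines.
Centroid: x̄ = 2×6×3 / 21.5 = 1.674 in from the vertical weld.
Polar moment about centroid: J = I_x + I_y = [9.5³/12 + 2×6×4.75²] + [9.5×1.674² + 2(6³/12 + 6×1.326²)] = 425.9 in³.
Direct shear f_v = P/L_w = 81.6 / 21.5 = 3.795 kip/in (vertical).
Torsion M = P·e = 81.6 × 6 = 489.6 kip·in.
Critical point at (x, y) = (4.326, 4.75) from centroid. f_tx = M·y/J = 5.46 kip/in; f_ty = M·x/J = 4.972 kip/in.
Resultant f_max = √[f_tx² + (f_v + f_ty)²] = √[5.46² + (3.795 + 4.972)²] = 10.33 kip/in.
Capacity per unit length: φr_n = 0.75 × 0.6 × 100 × (0.707 × 0.3125) = 9.942 kip/in.
10.33 > 9.942 → NOT adequate.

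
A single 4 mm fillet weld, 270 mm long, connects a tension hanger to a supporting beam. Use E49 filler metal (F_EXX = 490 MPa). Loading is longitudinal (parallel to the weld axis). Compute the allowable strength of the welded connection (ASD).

R_n/Ω ≈ 112 kN

Effective throat t_e = 0.707 × 4 = 2.828 mm.
Total length L = 270 mm; A_we = 2.828 × 270 = 763.6 mm².
F_nw = 0.6 F_EXX = 0.6 × 490 = 294 MPa.
R_n = 294 × 763.6 × 10⁻³ = 224.5 kN; R_n/Ω = 224.5/2.0 = 112.2 kN.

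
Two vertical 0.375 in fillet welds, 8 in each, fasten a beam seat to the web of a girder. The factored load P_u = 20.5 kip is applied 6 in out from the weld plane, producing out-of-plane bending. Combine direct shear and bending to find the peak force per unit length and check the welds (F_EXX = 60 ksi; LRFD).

f_max ≈ 5.91 kip/in; adequate

L_w = 2 × 8 = 16 in; section modulus (unit throat) S = 2 × L²/6 = 21.33 in².
Direct shear f_v = P/L_w = 20.5/16 = 1.281 kip/in.
Moment M = P × e = 20.5 × 6 = 123 kip·in; bending f_b = M/S = 5.766 kip/in.
f_max = √(f_v² + f_b²) = √(1.281² + 5.766²) = 5.906 kip/in.
φr_n = 0.75 × 0.6 × 60 × (0.707 × 0.375) = 7.158 kip/in → adequate.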